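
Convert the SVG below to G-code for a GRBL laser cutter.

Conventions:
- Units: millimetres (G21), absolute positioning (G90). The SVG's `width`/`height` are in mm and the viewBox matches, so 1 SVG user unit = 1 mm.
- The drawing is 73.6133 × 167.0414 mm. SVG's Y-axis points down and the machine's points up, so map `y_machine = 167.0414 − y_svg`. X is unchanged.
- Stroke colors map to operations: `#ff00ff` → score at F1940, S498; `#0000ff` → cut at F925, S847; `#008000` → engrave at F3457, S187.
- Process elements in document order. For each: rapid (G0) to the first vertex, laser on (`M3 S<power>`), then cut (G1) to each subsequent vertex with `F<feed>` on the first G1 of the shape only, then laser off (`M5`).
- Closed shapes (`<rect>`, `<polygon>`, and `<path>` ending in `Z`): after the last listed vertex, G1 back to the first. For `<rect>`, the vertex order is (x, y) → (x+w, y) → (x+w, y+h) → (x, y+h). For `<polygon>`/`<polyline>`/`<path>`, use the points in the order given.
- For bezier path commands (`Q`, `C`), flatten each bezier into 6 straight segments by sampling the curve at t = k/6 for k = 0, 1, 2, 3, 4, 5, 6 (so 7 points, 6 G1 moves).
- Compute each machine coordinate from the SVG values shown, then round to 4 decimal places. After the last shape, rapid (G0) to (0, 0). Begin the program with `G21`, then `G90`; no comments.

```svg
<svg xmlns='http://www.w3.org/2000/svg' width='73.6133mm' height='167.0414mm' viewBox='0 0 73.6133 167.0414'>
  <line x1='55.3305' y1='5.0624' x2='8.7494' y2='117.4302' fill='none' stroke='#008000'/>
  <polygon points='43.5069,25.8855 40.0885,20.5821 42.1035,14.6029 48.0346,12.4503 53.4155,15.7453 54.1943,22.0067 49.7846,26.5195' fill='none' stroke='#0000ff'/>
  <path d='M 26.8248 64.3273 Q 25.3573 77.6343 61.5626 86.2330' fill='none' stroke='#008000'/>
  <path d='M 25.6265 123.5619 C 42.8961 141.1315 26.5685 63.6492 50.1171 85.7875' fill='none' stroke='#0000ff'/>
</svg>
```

G21
G90
G0 X55.3305 Y161.9790
M3 S187
G1 X8.7494 Y49.6112 F3457
M5
G0 X43.5069 Y141.1559
M3 S847
G1 X40.0885 Y146.4593 F925
G1 X42.1035 Y152.4385
G1 X48.0346 Y154.5911
G1 X53.4155 Y151.2961
G1 X54.1943 Y145.0347
G1 X49.7846 Y140.5219
G1 X43.5069 Y141.1559
M5
G0 X26.8248 Y102.7141
M3 S187
G1 X27.3821 Y98.4092 F3457
G1 X30.0323 Y94.3659
G1 X34.7755 Y90.5842
G1 X41.6116 Y87.0640
G1 X50.5406 Y83.8054
G1 X61.5626 Y80.8084
M5
G0 X25.6265 Y43.4795
M3 S847
G1 X31.8017 Y41.7144 F925
G1 X34.4183 Y50.3838
G1 X35.5172 Y64.0800
G1 X37.1393 Y77.3954
G1 X41.3257 Y84.9226
G1 X50.1171 Y81.2539
M5
G0 X0.0000 Y0.0000

viewBox `0 0 73.6133 167.0414` with mm width/height → 1 unit = 1 mm. Flip: y_m = 167.0414 − y_svg.

**Shape 1** — `<line>` line segment, stroke `#008000` → engrave (S187, F3457). Machine vertices: (55.3305,161.9790) → (8.7494,49.6112). Open path.

**Shape 2** — `<polygon>` regular polygon, stroke `#0000ff` → cut (S847, F925). Machine vertices: (43.5069,141.1559) → (40.0885,146.4593) → (42.1035,152.4385) → (48.0346,154.5911) → (53.4155,151.2961) → (54.1943,145.0347) → (49.7846,140.5219) → (43.5069,141.1559). Closed: final G1 returns to the first vertex.

**Shape 3** — `<path>` quadratic bezier, stroke `#008000` → engrave (S187, F3457). Control points (SVG): P0=(26.8248,64.3273), P1=(25.3573,77.6343), P2=(61.5626,86.2330); sampled at t=k/6. Machine vertices: (26.8248,102.7141) → (27.3821,98.4092) → (30.0323,94.3659) → (34.7755,90.5842) → (41.6116,87.0640) → (50.5406,83.8054) → (61.5626,80.8084). Open path.

**Shape 4** — `<path>` cubic bezier, stroke `#0000ff` → cut (S847, F925). Control points (SVG): P0=(25.6265,123.5619), P1=(42.8961,141.1315), P2=(26.5685,63.6492), P3=(50.1171,85.7875); sampled at t=k/6. Machine vertices: (25.6265,43.4795) → (31.8017,41.7144) → (34.4183,50.3838) → (35.5172,64.0800) → (37.1393,77.3954) → (41.3257,84.9226) → (50.1171,81.2539). Open path.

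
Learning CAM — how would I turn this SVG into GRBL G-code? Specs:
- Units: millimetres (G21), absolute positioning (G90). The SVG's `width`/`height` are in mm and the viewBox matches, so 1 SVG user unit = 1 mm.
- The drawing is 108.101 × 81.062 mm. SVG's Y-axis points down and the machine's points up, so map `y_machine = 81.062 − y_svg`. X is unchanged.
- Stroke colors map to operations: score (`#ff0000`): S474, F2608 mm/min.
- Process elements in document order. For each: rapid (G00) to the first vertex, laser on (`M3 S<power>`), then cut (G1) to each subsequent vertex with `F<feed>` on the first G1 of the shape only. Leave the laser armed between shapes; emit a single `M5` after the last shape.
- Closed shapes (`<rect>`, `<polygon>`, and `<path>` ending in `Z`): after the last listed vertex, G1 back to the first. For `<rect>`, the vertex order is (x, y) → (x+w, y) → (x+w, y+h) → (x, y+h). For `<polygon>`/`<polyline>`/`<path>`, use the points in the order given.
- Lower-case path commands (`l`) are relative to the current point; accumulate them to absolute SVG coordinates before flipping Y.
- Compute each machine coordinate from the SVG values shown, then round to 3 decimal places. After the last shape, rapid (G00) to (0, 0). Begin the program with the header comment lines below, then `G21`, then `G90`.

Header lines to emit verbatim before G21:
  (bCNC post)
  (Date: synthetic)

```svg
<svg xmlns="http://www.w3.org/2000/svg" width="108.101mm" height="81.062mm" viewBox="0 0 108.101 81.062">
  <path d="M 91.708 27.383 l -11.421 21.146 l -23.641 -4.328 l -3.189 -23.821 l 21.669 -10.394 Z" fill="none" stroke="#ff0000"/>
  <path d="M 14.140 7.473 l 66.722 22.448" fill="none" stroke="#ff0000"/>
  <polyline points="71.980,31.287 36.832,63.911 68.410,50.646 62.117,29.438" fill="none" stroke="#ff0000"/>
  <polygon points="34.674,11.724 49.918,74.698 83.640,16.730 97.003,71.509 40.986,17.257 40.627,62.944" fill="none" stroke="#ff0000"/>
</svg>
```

(bCNC post)
(Date: synthetic)
G21
G90
G00 X91.708 Y53.679
M3 S474
G1 X80.287 Y32.533 F2608
G1 X56.646 Y36.861
G1 X53.457 Y60.682
G1 X75.126 Y71.076
G1 X91.708 Y53.679
G00 X14.140 Y73.589
M3 S474
G1 X80.862 Y51.141 F2608
G00 X71.980 Y49.775
M3 S474
G1 X36.832 Y17.151 F2608
G1 X68.410 Y30.416
G1 X62.117 Y51.624
G00 X34.674 Y69.338
M3 S474
G1 X49.918 Y6.364 F2608
G1 X83.640 Y64.332
G1 X97.003 Y9.553
G1 X40.986 Y63.805
G1 X40.627 Y18.118
G1 X34.674 Y69.338
M5
G00 X0.000 Y0.000

viewBox `0 0 108.101 81.062` with mm width/height → 1 unit = 1 mm. Flip: y_m = 81.062 − y_svg.

**Shape 1** — `<path>` regular polygon, stroke `#ff0000` → score (S474, F2608). Machine vertices: (91.708,53.679) → (80.287,32.533) → (56.646,36.861) → (53.457,60.682) → (75.126,71.076) → (91.708,53.679). Closed: final G1 returns to the first vertex.

**Shape 2** — `<path>` line segment, stroke `#ff0000` → score (S474, F2608). Machine vertices: (14.140,73.589) → (80.862,51.141). Open path.

**Shape 3** — `<polyline>` open polyline, stroke `#ff0000` → score (S474, F2608). Machine vertices: (71.980,49.775) → (36.832,17.151) → (68.410,30.416) → (62.117,51.624). Open path.

**Shape 4** — `<polygon>` closed polygon, stroke `#ff0000` → score (S474, F2608). Machine vertices: (34.674,69.338) → (49.918,6.364) → (83.640,64.332) → (97.003,9.553) → (40.986,63.805) → (40.627,18.118) → (34.674,69.338). Closed: final G1 returns to the first vertex.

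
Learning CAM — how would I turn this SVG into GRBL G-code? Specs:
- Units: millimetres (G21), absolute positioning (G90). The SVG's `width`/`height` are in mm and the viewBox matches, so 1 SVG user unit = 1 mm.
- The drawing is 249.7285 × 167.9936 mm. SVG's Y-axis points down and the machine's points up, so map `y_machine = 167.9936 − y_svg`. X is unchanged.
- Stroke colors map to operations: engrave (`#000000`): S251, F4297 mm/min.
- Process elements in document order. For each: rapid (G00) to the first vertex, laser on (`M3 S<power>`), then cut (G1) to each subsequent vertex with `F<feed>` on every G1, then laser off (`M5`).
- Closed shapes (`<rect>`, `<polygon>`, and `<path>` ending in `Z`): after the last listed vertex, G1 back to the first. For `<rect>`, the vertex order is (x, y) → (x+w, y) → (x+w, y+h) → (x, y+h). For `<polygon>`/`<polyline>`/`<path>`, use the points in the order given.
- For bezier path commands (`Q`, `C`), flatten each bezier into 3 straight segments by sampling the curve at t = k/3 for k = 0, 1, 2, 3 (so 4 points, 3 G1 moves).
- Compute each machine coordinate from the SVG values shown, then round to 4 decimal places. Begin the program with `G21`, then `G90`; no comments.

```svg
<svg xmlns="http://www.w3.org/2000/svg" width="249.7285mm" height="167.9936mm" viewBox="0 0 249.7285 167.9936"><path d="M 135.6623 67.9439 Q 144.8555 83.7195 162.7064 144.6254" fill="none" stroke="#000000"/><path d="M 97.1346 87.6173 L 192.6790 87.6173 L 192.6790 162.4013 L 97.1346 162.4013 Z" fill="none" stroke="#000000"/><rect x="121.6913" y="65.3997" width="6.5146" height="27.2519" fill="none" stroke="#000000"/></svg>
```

G21
G90
G00 X135.6623 Y100.0497
M3 S251
G1 X142.7531 Y84.5182 F4297
G1 X151.7678 Y58.9577 F4297
G1 X162.7064 Y23.3682 F4297
M5
G00 X97.1346 Y80.3763
M3 S251
G1 X192.6790 Y80.3763 F4297
G1 X192.6790 Y5.5923 F4297
G1 X97.1346 Y5.5923 F4297
G1 X97.1346 Y80.3763 F4297
M5
G00 X121.6913 Y102.5939
M3 S251
G1 X128.2059 Y102.5939 F4297
G1 X128.2059 Y75.3420 F4297
G1 X121.6913 Y75.3420 F4297
G1 X121.6913 Y102.5939 F4297
M5

1 u = 1 mm; y_m = 167.9936 − y.

[1] `<path>` quadratic bezier, #000000→engrave S251 F4297: (135.6623,100.0497) → (142.7531,84.5182) → (151.7678,58.9577) → (162.7064,23.3682)

[2] `<path>` rectangle, #000000→engrave S251 F4297: (97.1346,80.3763) → (192.6790,80.3763) → (192.6790,5.5923) → (97.1346,5.5923) → (97.1346,80.3763) (closed)

[3] `<rect>` rectangle, #000000→engrave S251 F4297: (121.6913,102.5939) → (128.2059,102.5939) → (128.2059,75.3420) → (121.6913,75.3420) → (121.6913,102.5939) (closed)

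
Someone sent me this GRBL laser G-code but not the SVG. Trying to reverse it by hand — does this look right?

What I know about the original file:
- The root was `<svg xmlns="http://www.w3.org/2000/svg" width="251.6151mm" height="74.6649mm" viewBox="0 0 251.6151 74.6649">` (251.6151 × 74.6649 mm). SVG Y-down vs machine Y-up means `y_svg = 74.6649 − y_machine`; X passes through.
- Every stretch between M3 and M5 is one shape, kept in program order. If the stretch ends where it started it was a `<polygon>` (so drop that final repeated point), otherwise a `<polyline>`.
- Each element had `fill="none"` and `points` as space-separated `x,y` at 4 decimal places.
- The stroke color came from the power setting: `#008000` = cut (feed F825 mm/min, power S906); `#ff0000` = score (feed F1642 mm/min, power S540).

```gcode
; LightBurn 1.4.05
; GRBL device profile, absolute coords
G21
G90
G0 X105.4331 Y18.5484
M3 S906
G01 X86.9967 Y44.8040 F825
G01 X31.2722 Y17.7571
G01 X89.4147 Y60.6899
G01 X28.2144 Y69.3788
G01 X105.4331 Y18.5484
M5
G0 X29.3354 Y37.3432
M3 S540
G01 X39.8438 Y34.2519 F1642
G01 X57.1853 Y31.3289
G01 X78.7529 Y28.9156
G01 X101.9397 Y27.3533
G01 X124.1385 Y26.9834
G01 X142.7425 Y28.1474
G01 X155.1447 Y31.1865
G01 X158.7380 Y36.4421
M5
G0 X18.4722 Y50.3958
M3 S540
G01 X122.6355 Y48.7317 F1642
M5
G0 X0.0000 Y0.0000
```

<svg xmlns="http://www.w3.org/2000/svg" width="251.6151mm" height="74.6649mm" viewBox="0 0 251.6151 74.6649">
  <polygon points="105.4331,56.1165 86.9967,29.8609 31.2722,56.9078 89.4147,13.9750 28.2144,5.2861" fill="none" stroke="#008000"/>
  <polyline points="29.3354,37.3217 39.8438,40.4130 57.1853,43.3360 78.7529,45.7493 101.9397,47.3116 124.1385,47.6815 142.7425,46.5175 155.1447,43.4784 158.7380,38.2228" fill="none" stroke="#ff0000"/>
  <polyline points="18.4722,24.2691 122.6355,25.9332" fill="none" stroke="#ff0000"/>
</svg>

Machine Y-up, SVG Y-down with viewBox height 74.6649, so y_svg = 74.6649 − y_machine; X carries over.

Run 1: S906 ⇒ cut layer `#008000`. The run returns to its start, so emit a `<polygon>` with points (Y-flipped): 105.4331,56.1165 86.9967,29.8609 31.2722,56.9078 89.4147,13.9750 28.2144,5.2861.

Run 2: power S540 maps to stroke `#ff0000` (score). The run is open, so emit a `<polyline>` with points (Y-flipped): 29.3354,37.3217 39.8438,40.4130 57.1853,43.3360 78.7529,45.7493 101.9397,47.3116 124.1385,47.6815 142.7425,46.5175 155.1447,43.4784 158.7380,38.2228.

Run 3: power S540 maps to stroke `#ff0000` (score). The run is open, so emit a `<polyline>` with points (Y-flipped): 18.4722,24.2691 122.6355,25.9332.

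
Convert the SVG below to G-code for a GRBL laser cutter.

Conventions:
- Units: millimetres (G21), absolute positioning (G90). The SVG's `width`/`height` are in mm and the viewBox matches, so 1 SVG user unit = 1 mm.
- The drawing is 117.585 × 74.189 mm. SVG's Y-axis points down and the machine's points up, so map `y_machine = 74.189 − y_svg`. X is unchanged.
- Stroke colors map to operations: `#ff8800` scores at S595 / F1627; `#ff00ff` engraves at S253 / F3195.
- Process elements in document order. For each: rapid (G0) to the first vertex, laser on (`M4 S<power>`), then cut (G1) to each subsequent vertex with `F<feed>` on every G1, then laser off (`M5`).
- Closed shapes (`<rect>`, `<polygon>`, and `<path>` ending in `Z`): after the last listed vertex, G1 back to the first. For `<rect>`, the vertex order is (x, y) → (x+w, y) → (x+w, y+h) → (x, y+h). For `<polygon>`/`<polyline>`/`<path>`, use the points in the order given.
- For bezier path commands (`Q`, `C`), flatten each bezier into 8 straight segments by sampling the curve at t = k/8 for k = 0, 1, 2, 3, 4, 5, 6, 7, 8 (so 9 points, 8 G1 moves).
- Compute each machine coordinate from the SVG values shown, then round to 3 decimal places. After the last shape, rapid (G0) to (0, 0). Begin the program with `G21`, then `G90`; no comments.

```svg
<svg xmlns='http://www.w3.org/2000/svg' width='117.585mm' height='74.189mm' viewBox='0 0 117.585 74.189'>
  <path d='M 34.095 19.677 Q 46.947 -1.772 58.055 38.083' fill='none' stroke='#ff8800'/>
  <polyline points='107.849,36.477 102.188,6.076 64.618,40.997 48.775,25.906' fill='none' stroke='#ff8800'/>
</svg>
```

G21
G90
G0 X34.095 Y54.512
M4 S595
G1 X37.281 Y58.916 F1627
G1 X40.412 Y61.405 F1627
G1 X43.489 Y61.978 F1627
G1 X46.511 Y60.635 F1627
G1 X49.479 Y57.376 F1627
G1 X52.392 Y52.202 F1627
G1 X55.251 Y45.112 F1627
G1 X58.055 Y36.106 F1627
M5
G0 X107.849 Y37.712
M4 S595
G1 X102.188 Y68.113 F1627
G1 X64.618 Y33.192 F1627
G1 X48.775 Y48.283 F1627
M5
G0 X0.000 Y0.000

1 u = 1 mm; y_m = 74.189 − y.

[1] `<path>` quadratic bezier, #ff8800→score S595 F1627: (34.095,54.512) → (37.281,58.916) → (40.412,61.405) → (43.489,61.978) → (46.511,60.635) → (49.479,57.376) → (52.392,52.202) → (55.251,45.112) → (58.055,36.106)

[2] `<polyline>` open polyline, #ff8800→score S595 F1627: (107.849,37.712) → (102.188,68.113) → (64.618,33.192) → (48.775,48.283)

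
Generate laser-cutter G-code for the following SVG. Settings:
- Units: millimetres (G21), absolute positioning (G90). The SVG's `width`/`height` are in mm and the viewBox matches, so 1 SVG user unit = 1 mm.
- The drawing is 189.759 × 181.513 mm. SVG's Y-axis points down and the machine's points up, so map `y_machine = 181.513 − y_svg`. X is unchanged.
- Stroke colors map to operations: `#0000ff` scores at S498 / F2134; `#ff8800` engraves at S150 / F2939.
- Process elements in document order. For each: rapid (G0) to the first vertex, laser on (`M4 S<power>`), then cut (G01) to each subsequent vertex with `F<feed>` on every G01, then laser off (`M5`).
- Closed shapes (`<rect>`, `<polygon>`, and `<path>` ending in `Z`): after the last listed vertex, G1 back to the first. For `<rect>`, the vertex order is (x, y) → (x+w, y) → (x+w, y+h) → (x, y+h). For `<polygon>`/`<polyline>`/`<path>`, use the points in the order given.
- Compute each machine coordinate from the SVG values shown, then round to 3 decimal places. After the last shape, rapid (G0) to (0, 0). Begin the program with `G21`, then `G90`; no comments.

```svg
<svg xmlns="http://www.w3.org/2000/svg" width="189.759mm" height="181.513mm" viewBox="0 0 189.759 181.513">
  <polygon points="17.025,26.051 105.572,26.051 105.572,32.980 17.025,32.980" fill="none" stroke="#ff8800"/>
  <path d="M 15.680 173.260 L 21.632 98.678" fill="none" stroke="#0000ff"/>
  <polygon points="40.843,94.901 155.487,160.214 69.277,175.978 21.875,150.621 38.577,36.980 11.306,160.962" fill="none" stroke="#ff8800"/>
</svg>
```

1 u = 1 mm; y_m = 181.513 − y.

[1] `<polygon>` rectangle, #ff8800→engrave S150 F2939: (17.025,155.462) → (105.572,155.462) → (105.572,148.533) → (17.025,148.533) → (17.025,155.462) (closed)

[2] `<path>` line segment, #0000ff→score S498 F2134: (15.680,8.253) → (21.632,82.835)

[3] `<polygon>` closed polygon, #ff8800→engrave S150 F2939: (40.843,86.612) → (155.487,21.299) → (69.277,5.535) → (21.875,30.892) → (38.577,144.533) → (11.306,20.551) → (40.843,86.612) (closed)

G21
G90
G0 X17.025 Y155.462
M4 S150
G01 X105.572 Y155.462 F2939
G01 X105.572 Y148.533 F2939
G01 X17.025 Y148.533 F2939
G01 X17.025 Y155.462 F2939
M5
G0 X15.680 Y8.253
M4 S498
G01 X21.632 Y82.835 F2134
M5
G0 X40.843 Y86.612
M4 S150
G01 X155.487 Y21.299 F2939
G01 X69.277 Y5.535 F2939
G01 X21.875 Y30.892 F2939
G01 X38.577 Y144.533 F2939
G01 X11.306 Y20.551 F2939
G01 X40.843 Y86.612 F2939
M5
G0 X0.000 Y0.000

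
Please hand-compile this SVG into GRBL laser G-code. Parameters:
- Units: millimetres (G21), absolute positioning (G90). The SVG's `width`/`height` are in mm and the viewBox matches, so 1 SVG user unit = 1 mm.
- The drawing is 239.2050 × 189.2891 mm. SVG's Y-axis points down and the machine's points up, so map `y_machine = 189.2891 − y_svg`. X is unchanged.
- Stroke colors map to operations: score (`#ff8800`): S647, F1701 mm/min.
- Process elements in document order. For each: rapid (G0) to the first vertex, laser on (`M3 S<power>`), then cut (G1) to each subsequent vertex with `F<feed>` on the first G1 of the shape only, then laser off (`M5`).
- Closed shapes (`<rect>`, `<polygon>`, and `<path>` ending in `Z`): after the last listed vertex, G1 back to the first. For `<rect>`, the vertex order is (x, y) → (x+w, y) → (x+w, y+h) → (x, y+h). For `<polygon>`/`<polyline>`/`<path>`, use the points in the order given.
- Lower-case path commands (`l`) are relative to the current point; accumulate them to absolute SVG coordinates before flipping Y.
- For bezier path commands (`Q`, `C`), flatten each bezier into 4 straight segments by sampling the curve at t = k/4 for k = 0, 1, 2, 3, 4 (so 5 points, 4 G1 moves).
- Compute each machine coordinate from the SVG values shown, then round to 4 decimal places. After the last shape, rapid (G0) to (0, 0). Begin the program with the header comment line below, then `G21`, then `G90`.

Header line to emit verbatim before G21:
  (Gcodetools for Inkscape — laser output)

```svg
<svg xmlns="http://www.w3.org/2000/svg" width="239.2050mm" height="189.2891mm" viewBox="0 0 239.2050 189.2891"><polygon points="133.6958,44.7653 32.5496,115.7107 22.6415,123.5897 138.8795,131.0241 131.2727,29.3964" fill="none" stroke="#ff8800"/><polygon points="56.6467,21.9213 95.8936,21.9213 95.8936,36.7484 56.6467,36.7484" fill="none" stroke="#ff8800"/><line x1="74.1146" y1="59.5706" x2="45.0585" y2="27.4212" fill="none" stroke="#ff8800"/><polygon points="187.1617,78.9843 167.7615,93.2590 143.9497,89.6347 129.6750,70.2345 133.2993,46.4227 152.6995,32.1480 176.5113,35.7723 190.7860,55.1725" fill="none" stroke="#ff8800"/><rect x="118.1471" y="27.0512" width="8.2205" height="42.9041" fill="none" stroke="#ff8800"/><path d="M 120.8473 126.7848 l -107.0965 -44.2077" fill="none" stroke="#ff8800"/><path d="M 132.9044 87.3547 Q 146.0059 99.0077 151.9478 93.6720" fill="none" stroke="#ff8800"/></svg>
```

viewBox `0 0 239.2050 189.2891` with mm width/height → 1 unit = 1 mm. Flip: y_m = 189.2891 − y_svg.

**Shape 1** — `<polygon>` closed polygon, stroke `#ff8800` → score (S647, F1701). Machine vertices: (133.6958,144.5238) → (32.5496,73.5784) → (22.6415,65.6994) → (138.8795,58.2650) → (131.2727,159.8927) → (133.6958,144.5238). Closed: final G1 returns to the first vertex.

**Shape 2** — `<polygon>` rectangle, stroke `#ff8800` → score (S647, F1701). Machine vertices: (56.6467,167.3678) → (95.8936,167.3678) → (95.8936,152.5407) → (56.6467,152.5407) → (56.6467,167.3678). Closed: final G1 returns to the first vertex.

**Shape 3** — `<line>` line segment, stroke `#ff8800` → score (S647, F1701). Machine vertices: (74.1146,129.7185) → (45.0585,161.8679). Open path.

**Shape 4** — `<polygon>` regular polygon, stroke `#ff8800` → score (S647, F1701). Machine vertices: (187.1617,110.3048) → (167.7615,96.0301) → (143.9497,99.6544) → (129.6750,119.0546) → (133.2993,142.8664) → (152.6995,157.1411) → (176.5113,153.5168) → (190.7860,134.1166) → (187.1617,110.3048). Closed: final G1 returns to the first vertex.

**Shape 5** — `<rect>` rectangle, stroke `#ff8800` → score (S647, F1701). Machine vertices: (118.1471,162.2379) → (126.3676,162.2379) → (126.3676,119.3338) → (118.1471,119.3338) → (118.1471,162.2379). Closed: final G1 returns to the first vertex.

**Shape 6** — `<path>` line segment, stroke `#ff8800` → score (S647, F1701). Machine vertices: (120.8473,62.5043) → (13.7508,106.7120). Open path.

**Shape 7** — `<path>` quadratic bezier, stroke `#ff8800` → score (S647, F1701). Control points (SVG): P0=(132.9044,87.3547), P1=(146.0059,99.0077), P2=(151.9478,93.6720); sampled at t=k/4. Machine vertices: (132.9044,101.9344) → (139.0077,97.1697) → (144.2160,94.5286) → (148.5294,94.0110) → (151.9478,95.6171). Open path.

(Gcodetools for Inkscape — laser output)
G21
G90
G0 X133.6958 Y144.5238
M3 S647
G1 X32.5496 Y73.5784 F1701
G1 X22.6415 Y65.6994
G1 X138.8795 Y58.2650
G1 X131.2727 Y159.8927
G1 X133.6958 Y144.5238
M5
G0 X56.6467 Y167.3678
M3 S647
G1 X95.8936 Y167.3678 F1701
G1 X95.8936 Y152.5407
G1 X56.6467 Y152.5407
G1 X56.6467 Y167.3678
M5
G0 X74.1146 Y129.7185
M3 S647
G1 X45.0585 Y161.8679 F1701
M5
G0 X187.1617 Y110.3048
M3 S647
G1 X167.7615 Y96.0301 F1701
G1 X143.9497 Y99.6544
G1 X129.6750 Y119.0546
G1 X133.2993 Y142.8664
G1 X152.6995 Y157.1411
G1 X176.5113 Y153.5168
G1 X190.7860 Y134.1166
G1 X187.1617 Y110.3048
M5
G0 X118.1471 Y162.2379
M3 S647
G1 X126.3676 Y162.2379 F1701
G1 X126.3676 Y119.3338
G1 X118.1471 Y119.3338
G1 X118.1471 Y162.2379
M5
G0 X120.8473 Y62.5043
M3 S647
G1 X13.7508 Y106.7120 F1701
M5
G0 X132.9044 Y101.9344
M3 S647
G1 X139.0077 Y97.1697 F1701
G1 X144.2160 Y94.5286
G1 X148.5294 Y94.0110
G1 X151.9478 Y95.6171
M5
G0 X0.0000 Y0.0000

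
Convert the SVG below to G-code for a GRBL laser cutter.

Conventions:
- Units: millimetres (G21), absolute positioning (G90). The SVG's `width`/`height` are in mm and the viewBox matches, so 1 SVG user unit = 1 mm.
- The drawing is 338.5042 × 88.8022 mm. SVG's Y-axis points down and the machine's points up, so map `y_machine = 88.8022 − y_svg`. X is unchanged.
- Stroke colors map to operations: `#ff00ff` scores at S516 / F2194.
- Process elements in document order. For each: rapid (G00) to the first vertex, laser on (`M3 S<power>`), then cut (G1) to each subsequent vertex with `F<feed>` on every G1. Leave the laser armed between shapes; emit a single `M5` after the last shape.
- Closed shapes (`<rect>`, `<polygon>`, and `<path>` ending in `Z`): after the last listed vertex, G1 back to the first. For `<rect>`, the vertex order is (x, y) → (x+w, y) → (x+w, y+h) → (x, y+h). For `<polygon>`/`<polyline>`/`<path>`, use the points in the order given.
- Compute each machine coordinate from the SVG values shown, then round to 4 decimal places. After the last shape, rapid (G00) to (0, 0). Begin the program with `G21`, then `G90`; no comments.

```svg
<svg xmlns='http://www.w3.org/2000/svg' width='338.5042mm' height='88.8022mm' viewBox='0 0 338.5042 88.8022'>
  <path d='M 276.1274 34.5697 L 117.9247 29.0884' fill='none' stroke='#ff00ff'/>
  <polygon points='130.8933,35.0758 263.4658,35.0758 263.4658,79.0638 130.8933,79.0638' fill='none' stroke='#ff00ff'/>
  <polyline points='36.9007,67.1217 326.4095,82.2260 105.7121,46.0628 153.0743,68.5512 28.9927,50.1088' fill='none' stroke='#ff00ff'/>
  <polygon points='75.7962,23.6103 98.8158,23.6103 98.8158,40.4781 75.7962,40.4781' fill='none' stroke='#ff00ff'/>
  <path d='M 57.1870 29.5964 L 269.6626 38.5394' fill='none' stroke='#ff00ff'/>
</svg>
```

G21
G90
G00 X276.1274 Y54.2325
M3 S516
G1 X117.9247 Y59.7138 F2194
G00 X130.8933 Y53.7264
M3 S516
G1 X263.4658 Y53.7264 F2194
G1 X263.4658 Y9.7384 F2194
G1 X130.8933 Y9.7384 F2194
G1 X130.8933 Y53.7264 F2194
G00 X36.9007 Y21.6805
M3 S516
G1 X326.4095 Y6.5762 F2194
G1 X105.7121 Y42.7394 F2194
G1 X153.0743 Y20.2510 F2194
G1 X28.9927 Y38.6934 F2194
G00 X75.7962 Y65.1919
M3 S516
G1 X98.8158 Y65.1919 F2194
G1 X98.8158 Y48.3241 F2194
G1 X75.7962 Y48.3241 F2194
G1 X75.7962 Y65.1919 F2194
G00 X57.1870 Y59.2058
M3 S516
G1 X269.6626 Y50.2628 F2194
M5
G00 X0.0000 Y0.0000

viewBox `0 0 338.5042 88.8022` with mm width/height → 1 unit = 1 mm. Flip: y_m = 88.8022 − y_svg.

**Shape 1** — `<path>` line segment, stroke `#ff00ff` → score (S516, F2194). Machine vertices: (276.1274,54.2325) → (117.9247,59.7138). Open path.

**Shape 2** — `<polygon>` rectangle, stroke `#ff00ff` → score (S516, F2194). Machine vertices: (130.8933,53.7264) → (263.4658,53.7264) → (263.4658,9.7384) → (130.8933,9.7384) → (130.8933,53.7264). Closed: final G1 returns to the first vertex.

**Shape 3** — `<polyline>` open polyline, stroke `#ff00ff` → score (S516, F2194). Machine vertices: (36.9007,21.6805) → (326.4095,6.5762) → (105.7121,42.7394) → (153.0743,20.2510) → (28.9927,38.6934). Open path.

**Shape 4** — `<polygon>` rectangle, stroke `#ff00ff` → score (S516, F2194). Machine vertices: (75.7962,65.1919) → (98.8158,65.1919) → (98.8158,48.3241) → (75.7962,48.3241) → (75.7962,65.1919). Closed: final G1 returns to the first vertex.

**Shape 5** — `<path>` line segment, stroke `#ff00ff` → score (S516, F2194). Machine vertices: (57.1870,59.2058) → (269.6626,50.2628). Open path.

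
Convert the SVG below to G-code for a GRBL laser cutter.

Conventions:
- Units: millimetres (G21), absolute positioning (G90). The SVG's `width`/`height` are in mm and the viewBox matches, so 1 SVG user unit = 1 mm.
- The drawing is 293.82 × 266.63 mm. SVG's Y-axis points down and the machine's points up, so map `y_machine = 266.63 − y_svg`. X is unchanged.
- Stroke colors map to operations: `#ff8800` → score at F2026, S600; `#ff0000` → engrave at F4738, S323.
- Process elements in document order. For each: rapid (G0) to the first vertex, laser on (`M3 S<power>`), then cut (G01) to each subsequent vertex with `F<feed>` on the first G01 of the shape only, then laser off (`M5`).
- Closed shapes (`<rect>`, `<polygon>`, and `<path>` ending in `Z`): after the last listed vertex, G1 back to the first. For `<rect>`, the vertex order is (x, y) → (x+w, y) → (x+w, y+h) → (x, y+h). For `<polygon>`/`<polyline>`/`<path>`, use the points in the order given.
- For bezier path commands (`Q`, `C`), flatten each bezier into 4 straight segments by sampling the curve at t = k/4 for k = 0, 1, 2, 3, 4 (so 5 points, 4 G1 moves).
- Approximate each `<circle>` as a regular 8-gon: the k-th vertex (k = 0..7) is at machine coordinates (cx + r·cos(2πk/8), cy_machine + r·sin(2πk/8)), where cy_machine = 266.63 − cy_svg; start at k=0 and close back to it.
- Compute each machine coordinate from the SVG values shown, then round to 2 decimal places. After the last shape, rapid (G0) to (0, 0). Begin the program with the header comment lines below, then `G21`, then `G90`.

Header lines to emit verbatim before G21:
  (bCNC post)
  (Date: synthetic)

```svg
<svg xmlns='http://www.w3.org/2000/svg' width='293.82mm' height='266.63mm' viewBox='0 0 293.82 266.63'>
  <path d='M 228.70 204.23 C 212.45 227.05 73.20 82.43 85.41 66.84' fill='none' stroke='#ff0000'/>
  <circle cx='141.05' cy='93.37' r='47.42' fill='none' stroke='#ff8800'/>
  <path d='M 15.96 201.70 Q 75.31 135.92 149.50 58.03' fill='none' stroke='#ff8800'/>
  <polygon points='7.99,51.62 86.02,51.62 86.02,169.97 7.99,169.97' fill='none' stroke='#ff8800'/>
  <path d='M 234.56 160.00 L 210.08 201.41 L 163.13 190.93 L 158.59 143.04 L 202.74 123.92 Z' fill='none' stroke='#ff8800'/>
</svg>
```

(bCNC post)
(Date: synthetic)
G21
G90
G0 X228.70 Y62.40
M3 S323
G01 X197.74 Y72.05 F4738
G01 X146.38 Y116.69
G01 X100.36 Y168.54
G01 X85.41 Y199.79
M5
G0 X188.47 Y173.26
M3 S600
G01 X174.58 Y206.79 F2026
G01 X141.05 Y220.68
G01 X107.52 Y206.79
G01 X93.63 Y173.26
G01 X107.52 Y139.73
G01 X141.05 Y125.84
G01 X174.58 Y139.73
G01 X188.47 Y173.26
M5
G0 X15.96 Y64.93
M3 S600
G01 X46.56 Y98.58 F2026
G01 X79.02 Y133.74
G01 X113.33 Y170.41
G01 X149.50 Y208.60
M5
G0 X7.99 Y215.01
M3 S600
G01 X86.02 Y215.01 F2026
G01 X86.02 Y96.66
G01 X7.99 Y96.66
G01 X7.99 Y215.01
M5
G0 X234.56 Y106.63
M3 S600
G01 X210.08 Y65.22 F2026
G01 X163.13 Y75.70
G01 X158.59 Y123.59
G01 X202.74 Y142.71
G01 X234.56 Y106.63
M5
G0 X0.00 Y0.00

1 u = 1 mm; y_m = 266.63 − y.

[1] `<path>` cubic bezier, #ff0000→engrave S323 F4738: (228.70,62.40) → (197.74,72.05) → (146.38,116.69) → (100.36,168.54) → (85.41,199.79)

[2] `<circle>` circle, #ff8800→score S600 F2026: (188.47,173.26) → (174.58,206.79) → (141.05,220.68) → (107.52,206.79) → (93.63,173.26) → (107.52,139.73) → (141.05,125.84) → (174.58,139.73) → (188.47,173.26) (closed)

[3] `<path>` quadratic bezier, #ff8800→score S600 F2026: (15.96,64.93) → (46.56,98.58) → (79.02,133.74) → (113.33,170.41) → (149.50,208.60)

[4] `<polygon>` rectangle, #ff8800→score S600 F2026: (7.99,215.01) → (86.02,215.01) → (86.02,96.66) → (7.99,96.66) → (7.99,215.01) (closed)

[5] `<path>` regular polygon, #ff8800→score S600 F2026: (234.56,106.63) → (210.08,65.22) → (163.13,75.70) → (158.59,123.59) → (202.74,142.71) → (234.56,106.63) (closed)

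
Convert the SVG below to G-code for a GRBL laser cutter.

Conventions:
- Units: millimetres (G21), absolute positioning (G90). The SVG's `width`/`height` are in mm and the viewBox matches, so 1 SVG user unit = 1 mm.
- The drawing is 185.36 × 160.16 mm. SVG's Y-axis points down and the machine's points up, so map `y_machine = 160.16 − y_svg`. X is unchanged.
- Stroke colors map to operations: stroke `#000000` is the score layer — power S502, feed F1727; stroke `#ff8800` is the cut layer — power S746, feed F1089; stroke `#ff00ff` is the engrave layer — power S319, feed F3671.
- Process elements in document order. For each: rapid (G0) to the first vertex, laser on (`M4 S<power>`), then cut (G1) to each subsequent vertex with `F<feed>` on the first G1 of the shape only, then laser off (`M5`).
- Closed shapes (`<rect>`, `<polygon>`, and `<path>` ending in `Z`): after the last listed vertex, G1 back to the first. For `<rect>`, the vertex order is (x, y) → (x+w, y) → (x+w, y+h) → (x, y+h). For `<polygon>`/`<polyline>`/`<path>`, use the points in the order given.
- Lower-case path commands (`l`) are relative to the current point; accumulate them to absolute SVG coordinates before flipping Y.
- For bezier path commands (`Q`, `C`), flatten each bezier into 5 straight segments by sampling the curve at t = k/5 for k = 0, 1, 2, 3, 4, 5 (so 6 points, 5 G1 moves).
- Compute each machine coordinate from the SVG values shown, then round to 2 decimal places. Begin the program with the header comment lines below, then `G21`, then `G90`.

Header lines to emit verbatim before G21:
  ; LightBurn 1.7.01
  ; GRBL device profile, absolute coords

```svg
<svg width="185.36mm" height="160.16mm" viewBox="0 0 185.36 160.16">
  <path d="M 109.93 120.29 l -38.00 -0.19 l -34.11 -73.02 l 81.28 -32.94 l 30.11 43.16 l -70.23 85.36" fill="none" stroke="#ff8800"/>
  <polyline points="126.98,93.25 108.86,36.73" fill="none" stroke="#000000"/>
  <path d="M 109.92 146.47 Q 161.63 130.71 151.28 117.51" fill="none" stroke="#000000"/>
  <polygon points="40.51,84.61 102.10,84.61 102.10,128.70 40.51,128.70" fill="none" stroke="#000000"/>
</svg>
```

viewBox `0 0 185.36 160.16` with mm width/height → 1 unit = 1 mm. Flip: y_m = 160.16 − y_svg.

**Shape 1** — `<path>` open polyline, stroke `#ff8800` → cut (S746, F1089). Machine vertices: (109.93,39.87) → (71.93,40.06) → (37.82,113.08) → (119.10,146.02) → (149.21,102.86) → (78.98,17.50). Open path.

**Shape 2** — `<polyline>` line segment, stroke `#000000` → score (S502, F1727). Machine vertices: (126.98,66.91) → (108.86,123.43). Open path.

**Shape 3** — `<path>` quadratic bezier, stroke `#000000` → score (S502, F1727). Control points (SVG): P0=(109.92,146.47), P1=(161.63,130.71), P2=(151.28,117.51); sampled at t=k/5. Machine vertices: (109.92,13.69) → (128.12,19.89) → (141.36,25.89) → (149.63,31.68) → (152.94,37.27) → (151.28,42.65). Open path.

**Shape 4** — `<polygon>` rectangle, stroke `#000000` → score (S502, F1727). Machine vertices: (40.51,75.55) → (102.10,75.55) → (102.10,31.46) → (40.51,31.46) → (40.51,75.55). Closed: final G1 returns to the first vertex.

; LightBurn 1.7.01
; GRBL device profile, absolute coords
G21
G90
G0 X109.93 Y39.87
M4 S746
G1 X71.93 Y40.06 F1089
G1 X37.82 Y113.08
G1 X119.10 Y146.02
G1 X149.21 Y102.86
G1 X78.98 Y17.50
M5
G0 X126.98 Y66.91
M4 S502
G1 X108.86 Y123.43 F1727
M5
G0 X109.92 Y13.69
M4 S502
G1 X128.12 Y19.89 F1727
G1 X141.36 Y25.89
G1 X149.63 Y31.68
G1 X152.94 Y37.27
G1 X151.28 Y42.65
M5
G0 X40.51 Y75.55
M4 S502
G1 X102.10 Y75.55 F1727
G1 X102.10 Y31.46
G1 X40.51 Y31.46
G1 X40.51 Y75.55
M5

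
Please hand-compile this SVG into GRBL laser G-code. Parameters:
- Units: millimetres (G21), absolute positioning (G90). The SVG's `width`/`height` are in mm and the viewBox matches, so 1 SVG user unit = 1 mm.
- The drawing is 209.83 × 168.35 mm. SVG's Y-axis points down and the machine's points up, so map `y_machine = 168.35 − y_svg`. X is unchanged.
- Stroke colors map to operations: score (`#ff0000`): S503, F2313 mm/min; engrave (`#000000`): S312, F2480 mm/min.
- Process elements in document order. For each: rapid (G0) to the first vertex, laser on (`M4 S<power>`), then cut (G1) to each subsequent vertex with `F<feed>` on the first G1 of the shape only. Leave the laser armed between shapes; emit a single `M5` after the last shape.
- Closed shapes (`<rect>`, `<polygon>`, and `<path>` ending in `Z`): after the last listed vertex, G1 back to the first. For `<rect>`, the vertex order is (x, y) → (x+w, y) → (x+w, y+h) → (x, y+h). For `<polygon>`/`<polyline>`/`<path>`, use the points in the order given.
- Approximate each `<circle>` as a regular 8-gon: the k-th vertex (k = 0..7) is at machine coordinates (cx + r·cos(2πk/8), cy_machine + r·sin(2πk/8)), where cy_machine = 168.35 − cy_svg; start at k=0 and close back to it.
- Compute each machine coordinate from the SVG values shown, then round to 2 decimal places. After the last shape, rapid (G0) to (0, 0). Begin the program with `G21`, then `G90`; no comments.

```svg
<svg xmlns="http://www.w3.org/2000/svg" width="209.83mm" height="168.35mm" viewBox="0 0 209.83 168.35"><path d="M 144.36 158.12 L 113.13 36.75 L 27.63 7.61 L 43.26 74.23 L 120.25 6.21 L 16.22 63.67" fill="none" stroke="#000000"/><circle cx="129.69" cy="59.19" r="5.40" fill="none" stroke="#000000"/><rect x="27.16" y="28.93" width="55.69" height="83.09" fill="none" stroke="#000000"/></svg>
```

1 u = 1 mm; y_m = 168.35 − y.

[1] `<path>` open polyline, #000000→engrave S312 F2480: (144.36,10.23) → (113.13,131.60) → (27.63,160.74) → (43.26,94.12) → (120.25,162.14) → (16.22,104.68)

[2] `<circle>` circle, #000000→engrave S312 F2480: (135.09,109.16) → (133.51,112.98) → (129.69,114.56) → (125.87,112.98) → (124.29,109.16) → (125.87,105.34) → (129.69,103.76) → (133.51,105.34) → (135.09,109.16) (closed)

[3] `<rect>` rectangle, #000000→engrave S312 F2480: (27.16,139.42) → (82.85,139.42) → (82.85,56.33) → (27.16,56.33) → (27.16,139.42) (closed)

G21
G90
G0 X144.36 Y10.23
M4 S312
G1 X113.13 Y131.60 F2480
G1 X27.63 Y160.74
G1 X43.26 Y94.12
G1 X120.25 Y162.14
G1 X16.22 Y104.68
G0 X135.09 Y109.16
M4 S312
G1 X133.51 Y112.98 F2480
G1 X129.69 Y114.56
G1 X125.87 Y112.98
G1 X124.29 Y109.16
G1 X125.87 Y105.34
G1 X129.69 Y103.76
G1 X133.51 Y105.34
G1 X135.09 Y109.16
G0 X27.16 Y139.42
M4 S312
G1 X82.85 Y139.42 F2480
G1 X82.85 Y56.33
G1 X27.16 Y56.33
G1 X27.16 Y139.42
M5
G0 X0.00 Y0.00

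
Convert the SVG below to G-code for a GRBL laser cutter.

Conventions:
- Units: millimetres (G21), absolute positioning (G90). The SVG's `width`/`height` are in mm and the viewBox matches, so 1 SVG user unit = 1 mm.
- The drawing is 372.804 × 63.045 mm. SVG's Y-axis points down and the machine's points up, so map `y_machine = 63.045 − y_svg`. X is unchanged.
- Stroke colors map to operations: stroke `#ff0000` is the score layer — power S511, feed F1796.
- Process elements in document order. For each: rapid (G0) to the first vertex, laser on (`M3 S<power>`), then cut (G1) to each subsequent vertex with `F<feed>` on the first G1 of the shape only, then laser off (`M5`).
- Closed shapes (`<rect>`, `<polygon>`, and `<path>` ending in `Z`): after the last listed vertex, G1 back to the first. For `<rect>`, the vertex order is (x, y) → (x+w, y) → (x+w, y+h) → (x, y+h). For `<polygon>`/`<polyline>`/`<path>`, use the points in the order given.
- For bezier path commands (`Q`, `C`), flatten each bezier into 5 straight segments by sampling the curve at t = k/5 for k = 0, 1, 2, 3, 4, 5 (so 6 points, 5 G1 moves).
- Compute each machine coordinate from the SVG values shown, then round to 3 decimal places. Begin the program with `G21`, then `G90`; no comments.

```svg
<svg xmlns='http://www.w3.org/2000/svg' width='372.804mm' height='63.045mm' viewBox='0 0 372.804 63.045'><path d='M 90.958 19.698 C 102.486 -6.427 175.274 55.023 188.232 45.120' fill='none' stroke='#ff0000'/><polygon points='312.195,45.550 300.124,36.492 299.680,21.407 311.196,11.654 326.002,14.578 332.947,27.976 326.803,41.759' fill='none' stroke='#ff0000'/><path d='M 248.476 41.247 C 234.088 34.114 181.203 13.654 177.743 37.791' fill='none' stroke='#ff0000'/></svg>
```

1 u = 1 mm; y_m = 63.045 − y.

[1] `<path>` cubic bezier, #ff0000→score S511 F1796: (90.958,43.347) → (104.257,49.784) → (126.447,42.832) → (151.714,30.119) → (174.246,19.274) → (188.232,17.925)

[2] `<polygon>` regular polygon, #ff0000→score S511 F1796: (312.195,17.495) → (300.124,26.553) → (299.680,41.638) → (311.196,51.391) → (326.002,48.467) → (332.947,35.069) → (326.803,21.286) → (312.195,17.495) (closed)

[3] `<path>` cubic bezier, #ff0000→score S511 F1796: (248.476,21.798) → (235.927,27.214) → (218.359,33.047) → (199.992,36.519) → (185.047,34.848) → (177.743,25.254)

G21
G90
G0 X90.958 Y43.347
M3 S511
G1 X104.257 Y49.784 F1796
G1 X126.447 Y42.832
G1 X151.714 Y30.119
G1 X174.246 Y19.274
G1 X188.232 Y17.925
M5
G0 X312.195 Y17.495
M3 S511
G1 X300.124 Y26.553 F1796
G1 X299.680 Y41.638
G1 X311.196 Y51.391
G1 X326.002 Y48.467
G1 X332.947 Y35.069
G1 X326.803 Y21.286
G1 X312.195 Y17.495
M5
G0 X248.476 Y21.798
M3 S511
G1 X235.927 Y27.214 F1796
G1 X218.359 Y33.047
G1 X199.992 Y36.519
G1 X185.047 Y34.848
G1 X177.743 Y25.254
M5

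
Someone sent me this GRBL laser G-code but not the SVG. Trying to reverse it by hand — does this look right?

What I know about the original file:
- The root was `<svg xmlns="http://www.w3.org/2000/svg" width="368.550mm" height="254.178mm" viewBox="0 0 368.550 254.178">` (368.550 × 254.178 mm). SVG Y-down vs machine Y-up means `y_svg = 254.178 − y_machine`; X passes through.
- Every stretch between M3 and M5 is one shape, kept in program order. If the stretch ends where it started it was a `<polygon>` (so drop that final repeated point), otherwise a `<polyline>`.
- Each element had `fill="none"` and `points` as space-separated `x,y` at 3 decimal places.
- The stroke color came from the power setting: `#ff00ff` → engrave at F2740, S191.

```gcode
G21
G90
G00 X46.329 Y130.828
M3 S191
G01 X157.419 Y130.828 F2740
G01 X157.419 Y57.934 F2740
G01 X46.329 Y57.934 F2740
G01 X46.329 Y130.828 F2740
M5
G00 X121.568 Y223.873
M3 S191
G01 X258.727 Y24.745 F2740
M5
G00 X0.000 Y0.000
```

<svg xmlns="http://www.w3.org/2000/svg" width="368.550mm" height="254.178mm" viewBox="0 0 368.550 254.178">
  <polygon points="46.329,123.350 157.419,123.350 157.419,196.244 46.329,196.244" fill="none" stroke="#ff00ff"/>
  <polyline points="121.568,30.305 258.727,229.433" fill="none" stroke="#ff00ff"/>
</svg>

y_svg = 254.178 − y_m. Every run uses S191, so all elements get stroke `#ff00ff` (engrave).

[1] closed run; points: 46.329,123.350 157.419,123.350 157.419,196.244 46.329,196.244

[2] open run; points: 121.568,30.305 258.727,229.433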